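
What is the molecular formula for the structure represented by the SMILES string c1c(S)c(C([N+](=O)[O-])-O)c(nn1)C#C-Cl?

Heavy atoms from the SMILES: 7 C, 1 Cl, 3 N, 3 O, 1 S.
Implicit hydrogens by atom environment:
  3 × C (aromatic): no H
  2 × C: no H
  2 × N (aromatic): no H
  1 × C (aromatic): 1 H
  1 × C: 1 H
  1 × Cl: no H
  1 × N (charge +1): no H
  1 × O: 1 H
  1 × O: no H
  1 × O (charge -1): no H
  1 × S: 1 H
  Total hydrogens = 4.
Molecular formula: C7H4ClN3O3S

C7H4ClN3O3S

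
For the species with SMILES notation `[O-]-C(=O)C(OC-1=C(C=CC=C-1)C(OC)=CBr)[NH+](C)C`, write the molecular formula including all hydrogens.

Heavy atoms from the SMILES: 1 Br, 13 C, 1 N, 4 O.
Implicit hydrogens by atom environment:
  4 × C (aromatic): 1 H each → 4
  3 × C: 3 H each → 9
  3 × O: no H
  2 × C: 1 H each → 2
  2 × C: no H
  2 × C (aromatic): no H
  1 × Br: no H
  1 × N (charge +1): 1 H
  1 × O (charge -1): no H
  Total hydrogens = 16.
Molecular formula: C13H16BrNO4

C13H16BrNO4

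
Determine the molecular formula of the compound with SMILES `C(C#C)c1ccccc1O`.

C9H8O

Heavy atoms from the SMILES: 9 C, 1 O.
Implicit hydrogens by atom environment:
  4 × C (aromatic): 1 H each → 4
  2 × C (aromatic): no H
  1 × C: 2 H
  1 × C: 1 H
  1 × C: no H
  1 × O: 1 H
  Total hydrogens = 8.
Molecular formula: C9H8O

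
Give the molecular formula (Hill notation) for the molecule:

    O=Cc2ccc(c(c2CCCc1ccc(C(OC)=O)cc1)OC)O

Heavy atoms from the SMILES: 19 C, 5 O.
Implicit hydrogens by atom environment:
  6 × C (aromatic): 1 H each → 6
  6 × C (aromatic): no H
  4 × O: no H
  3 × C: 2 H each → 6
  2 × C: 3 H each → 6
  1 × C: 1 H
  1 × C: no H
  1 × O: 1 H
  Total hydrogens = 20.
Molecular formula: C19H20O5

C19H20O5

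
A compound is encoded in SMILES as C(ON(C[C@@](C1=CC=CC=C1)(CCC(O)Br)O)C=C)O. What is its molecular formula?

C14H20BrNO4

Heavy atoms from the SMILES: 1 Br, 14 C, 1 N, 4 O.
Implicit hydrogens by atom environment:
  5 × C: 2 H each → 10
  5 × C (aromatic): 1 H each → 5
  3 × O: 1 H each → 3
  2 × C: 1 H each → 2
  1 × Br: no H
  1 × C: no H
  1 × C (aromatic): no H
  1 × N: no H
  1 × O: no H
  Total hydrogens = 20.
Molecular formula: C14H20BrNO4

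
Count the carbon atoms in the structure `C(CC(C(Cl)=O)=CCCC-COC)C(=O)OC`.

12

The symbol for carbon appears 12 times in the SMILES. (Cl is a single chlorine, not C + l.)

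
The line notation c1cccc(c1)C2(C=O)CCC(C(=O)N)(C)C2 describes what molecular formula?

C14H17NO2

Heavy atoms from the SMILES: 14 C, 1 N, 2 O.
Implicit hydrogens by atom environment:
  5 × C (aromatic): 1 H each → 5
  3 × C: 2 H each → 6
  3 × C: no H
  2 × O: no H
  1 × C: 3 H
  1 × C: 1 H
  1 × C (aromatic): no H
  1 × N: 2 H
  Total hydrogens = 17.
Molecular formula: C14H17NO2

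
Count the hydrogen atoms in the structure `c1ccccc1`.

Hydrogens are implicit in SMILES; fill each atom to its normal valence:
  6 × C (aromatic): 1 H each → 6
  Total hydrogens = 6.

6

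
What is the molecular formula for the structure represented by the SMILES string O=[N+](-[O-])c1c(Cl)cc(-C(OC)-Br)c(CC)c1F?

Heavy atoms from the SMILES: 1 Br, 10 C, 1 Cl, 1 F, 1 N, 3 O.
Implicit hydrogens by atom environment:
  5 × C (aromatic): no H
  2 × C: 3 H each → 6
  2 × O: no H
  1 × Br: no H
  1 × C: 2 H
  1 × C (aromatic): 1 H
  1 × C: 1 H
  1 × Cl: no H
  1 × F: no H
  1 × N (charge +1): no H
  1 × O (charge -1): no H
  Total hydrogens = 10.
Molecular formula: C10H10BrClFNO3

C10H10BrClFNO3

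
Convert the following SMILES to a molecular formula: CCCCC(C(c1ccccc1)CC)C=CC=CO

Heavy atoms from the SMILES: 18 C, 1 O.
Implicit hydrogens by atom environment:
  6 × C: 1 H each → 6
  5 × C (aromatic): 1 H each → 5
  4 × C: 2 H each → 8
  2 × C: 3 H each → 6
  1 × C (aromatic): no H
  1 × O: 1 H
  Total hydrogens = 26.
Molecular formula: C18H26O

C18H26O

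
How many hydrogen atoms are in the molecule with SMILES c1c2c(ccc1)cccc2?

Hydrogens are implicit in SMILES; fill each atom to its normal valence:
  8 × C (aromatic): 1 H each → 8
  2 × C (aromatic): no H
  Total hydrogens = 8.

8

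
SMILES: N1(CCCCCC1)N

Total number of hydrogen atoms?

Hydrogens are implicit in SMILES; fill each atom to its normal valence:
  6 × C: 2 H each → 12
  1 × N: 2 H
  1 × N: no H
  Total hydrogens = 14.

14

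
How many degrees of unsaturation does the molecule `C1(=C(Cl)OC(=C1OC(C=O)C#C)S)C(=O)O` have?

7

Molecular formula from the SMILES: C9H5ClO5S.
DoU = (2C + 2 + N − H − X)/2 = (2·9 + 2 + 0 − 5 − 1)/2 = 14/2 = 7.
(Structurally: 1 ring(s) + 6 π bond(s) = 7.)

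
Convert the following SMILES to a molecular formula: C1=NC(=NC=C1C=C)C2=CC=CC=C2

Heavy atoms from the SMILES: 12 C, 2 N.
Implicit hydrogens by atom environment:
  7 × C (aromatic): 1 H each → 7
  3 × C (aromatic): no H
  2 × N (aromatic): no H
  1 × C: 2 H
  1 × C: 1 H
  Total hydrogens = 10.
Molecular formula: C12H10N2

C12H10N2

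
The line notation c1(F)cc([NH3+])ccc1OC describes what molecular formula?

C7H9FNO+

Heavy atoms from the SMILES: 7 C, 1 F, 1 N, 1 O.
Implicit hydrogens by atom environment:
  3 × C (aromatic): 1 H each → 3
  3 × C (aromatic): no H
  1 × C: 3 H
  1 × F: no H
  1 × N (charge +1): 3 H
  1 × O: no H
  Total hydrogens = 9.
Net charge +1.
Molecular formula: C7H9FNO+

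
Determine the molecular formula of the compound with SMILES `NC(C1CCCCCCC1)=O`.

Heavy atoms from the SMILES: 9 C, 1 N, 1 O.
Implicit hydrogens by atom environment:
  7 × C: 2 H each → 14
  1 × C: 1 H
  1 × C: no H
  1 × N: 2 H
  1 × O: no H
  Total hydrogens = 17.
Molecular formula: C9H17NO

C9H17NO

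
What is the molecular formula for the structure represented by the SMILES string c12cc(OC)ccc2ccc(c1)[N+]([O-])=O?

C11H9NO3

Heavy atoms from the SMILES: 11 C, 1 N, 3 O.
Implicit hydrogens by atom environment:
  6 × C (aromatic): 1 H each → 6
  4 × C (aromatic): no H
  2 × O: no H
  1 × C: 3 H
  1 × N (charge +1): no H
  1 × O (charge -1): no H
  Total hydrogens = 9.
Molecular formula: C11H9NO3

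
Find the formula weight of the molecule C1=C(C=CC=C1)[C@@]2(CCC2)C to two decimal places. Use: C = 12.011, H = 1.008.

Molecular formula: C11H14.
M = 11×12.011 + 14×1.008 = 146.23 g/mol.

146.23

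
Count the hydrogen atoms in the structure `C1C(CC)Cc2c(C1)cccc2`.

Hydrogens are implicit in SMILES; fill each atom to its normal valence:
  4 × C: 2 H each → 8
  4 × C (aromatic): 1 H each → 4
  2 × C (aromatic): no H
  1 × C: 3 H
  1 × C: 1 H
  Total hydrogens = 16.

16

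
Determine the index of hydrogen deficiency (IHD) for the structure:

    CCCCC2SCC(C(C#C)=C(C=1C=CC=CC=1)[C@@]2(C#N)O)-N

Molecular formula from the SMILES: C19H22N2OS.
DoU = (2C + 2 + N − H − X)/2 = (2·19 + 2 + 2 − 22 − 0)/2 = 20/2 = 10.
(Structurally: 2 ring(s) + 8 π bond(s) = 10.)

10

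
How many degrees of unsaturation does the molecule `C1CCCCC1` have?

1

Molecular formula from the SMILES: C6H12.
DoU = (2C + 2 + N − H − X)/2 = (2·6 + 2 + 0 − 12 − 0)/2 = 2/2 = 1.
(Structurally: 1 ring(s) + 0 π bond(s) = 1.)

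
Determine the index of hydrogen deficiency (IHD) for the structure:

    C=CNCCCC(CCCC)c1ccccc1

5

Molecular formula from the SMILES: C16H25N.
DoU = (2C + 2 + N − H − X)/2 = (2·16 + 2 + 1 − 25 − 0)/2 = 10/2 = 5.
(Structurally: 1 ring(s) + 4 π bond(s) = 5.)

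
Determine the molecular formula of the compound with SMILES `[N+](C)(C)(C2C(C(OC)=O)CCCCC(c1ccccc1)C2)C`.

Heavy atoms from the SMILES: 19 C, 1 N, 2 O.
Implicit hydrogens by atom environment:
  5 × C: 2 H each → 10
  5 × C (aromatic): 1 H each → 5
  4 × C: 3 H each → 12
  3 × C: 1 H each → 3
  2 × O: no H
  1 × C: no H
  1 × C (aromatic): no H
  1 × N (charge +1): no H
  Total hydrogens = 30.
Net charge +1.
Molecular formula: C19H30NO2+

C19H30NO2+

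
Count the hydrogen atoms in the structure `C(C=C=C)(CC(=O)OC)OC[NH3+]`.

Hydrogens are implicit in SMILES; fill each atom to its normal valence:
  3 × C: 2 H each → 6
  3 × O: no H
  2 × C: 1 H each → 2
  2 × C: no H
  1 × C: 3 H
  1 × N (charge +1): 3 H
  Total hydrogens = 14.

14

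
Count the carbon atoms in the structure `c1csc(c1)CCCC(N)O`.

The symbol for carbon appears 8 times in the SMILES. Lowercase c denotes aromatic carbon and counts toward C.

8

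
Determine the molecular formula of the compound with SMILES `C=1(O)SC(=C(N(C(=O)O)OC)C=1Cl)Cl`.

Heavy atoms from the SMILES: 6 C, 2 Cl, 1 N, 4 O, 1 S.
Implicit hydrogens by atom environment:
  4 × C (aromatic): no H
  2 × Cl: no H
  2 × O: 1 H each → 2
  2 × O: no H
  1 × C: 3 H
  1 × C: no H
  1 × N: no H
  1 × S (aromatic): no H
  Total hydrogens = 5.
Molecular formula: C6H5Cl2NO4S

C6H5Cl2NO4S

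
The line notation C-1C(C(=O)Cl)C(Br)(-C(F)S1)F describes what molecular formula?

Heavy atoms from the SMILES: 1 Br, 5 C, 1 Cl, 2 F, 1 O, 1 S.
Implicit hydrogens by atom environment:
  2 × C: 1 H each → 2
  2 × C: no H
  2 × F: no H
  1 × Br: no H
  1 × C: 2 H
  1 × Cl: no H
  1 × O: no H
  1 × S: no H
  Total hydrogens = 4.
Molecular formula: C5H4BrClF2OS

C5H4BrClF2OS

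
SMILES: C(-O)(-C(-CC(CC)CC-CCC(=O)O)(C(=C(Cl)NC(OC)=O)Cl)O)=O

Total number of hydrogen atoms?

Hydrogens are implicit in SMILES; fill each atom to its normal valence:
  6 × C: 2 H each → 12
  6 × C: no H
  4 × O: no H
  3 × O: 1 H each → 3
  2 × C: 3 H each → 6
  2 × Cl: no H
  1 × C: 1 H
  1 × N: 1 H
  Total hydrogens = 23.

23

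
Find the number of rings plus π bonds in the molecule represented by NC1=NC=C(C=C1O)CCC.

4

Molecular formula from the SMILES: C8H12N2O.
DoU = (2C + 2 + N − H − X)/2 = (2·8 + 2 + 2 − 12 − 0)/2 = 8/2 = 4.
(Structurally: 1 ring(s) + 3 π bond(s) = 4.)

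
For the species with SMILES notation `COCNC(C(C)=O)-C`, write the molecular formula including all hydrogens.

C6H13NO2

Heavy atoms from the SMILES: 6 C, 1 N, 2 O.
Implicit hydrogens by atom environment:
  3 × C: 3 H each → 9
  2 × O: no H
  1 × C: 2 H
  1 × C: 1 H
  1 × C: no H
  1 × N: 1 H
  Total hydrogens = 13.
Molecular formula: C6H13NO2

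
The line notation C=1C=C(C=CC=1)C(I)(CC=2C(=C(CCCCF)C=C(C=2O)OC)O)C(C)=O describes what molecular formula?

C21H24FIO4

Heavy atoms from the SMILES: 21 C, 1 F, 1 I, 4 O.
Implicit hydrogens by atom environment:
  6 × C (aromatic): 1 H each → 6
  6 × C (aromatic): no H
  5 × C: 2 H each → 10
  2 × C: 3 H each → 6
  2 × C: no H
  2 × O: 1 H each → 2
  2 × O: no H
  1 × F: no H
  1 × I: no H
  Total hydrogens = 24.
Molecular formula: C21H24FIO4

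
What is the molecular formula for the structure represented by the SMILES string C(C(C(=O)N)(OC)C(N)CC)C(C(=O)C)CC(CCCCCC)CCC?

Heavy atoms from the SMILES: 21 C, 2 N, 3 O.
Implicit hydrogens by atom environment:
  10 × C: 2 H each → 20
  5 × C: 3 H each → 15
  3 × C: 1 H each → 3
  3 × C: no H
  3 × O: no H
  2 × N: 2 H each → 4
  Total hydrogens = 42.
Molecular formula: C21H42N2O3

C21H42N2O3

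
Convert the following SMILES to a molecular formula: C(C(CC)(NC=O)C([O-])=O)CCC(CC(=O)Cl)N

Heavy atoms from the SMILES: 11 C, 1 Cl, 2 N, 4 O.
Implicit hydrogens by atom environment:
  5 × C: 2 H each → 10
  3 × C: no H
  3 × O: no H
  2 × C: 1 H each → 2
  1 × C: 3 H
  1 × Cl: no H
  1 × N: 2 H
  1 × N: 1 H
  1 × O (charge -1): no H
  Total hydrogens = 18.
Net charge -1.
Molecular formula: C11H18ClN2O4-

C11H18ClN2O4-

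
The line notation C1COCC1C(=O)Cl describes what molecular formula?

C5H7ClO2

Heavy atoms from the SMILES: 5 C, 1 Cl, 2 O.
Implicit hydrogens by atom environment:
  3 × C: 2 H each → 6
  2 × O: no H
  1 × C: 1 H
  1 × C: no H
  1 × Cl: no H
  Total hydrogens = 7.
Molecular formula: C5H7ClO2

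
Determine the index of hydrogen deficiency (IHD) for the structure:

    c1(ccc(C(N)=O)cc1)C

5

Molecular formula from the SMILES: C8H9NO.
DoU = (2C + 2 + N − H − X)/2 = (2·8 + 2 + 1 − 9 − 0)/2 = 10/2 = 5.
(Structurally: 1 ring(s) + 4 π bond(s) = 5.)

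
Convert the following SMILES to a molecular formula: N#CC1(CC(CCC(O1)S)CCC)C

C11H19NOS

Heavy atoms from the SMILES: 11 C, 1 N, 1 O, 1 S.
Implicit hydrogens by atom environment:
  5 × C: 2 H each → 10
  2 × C: 3 H each → 6
  2 × C: 1 H each → 2
  2 × C: no H
  1 × N: no H
  1 × O: no H
  1 × S: 1 H
  Total hydrogens = 19.
Molecular formula: C11H19NOS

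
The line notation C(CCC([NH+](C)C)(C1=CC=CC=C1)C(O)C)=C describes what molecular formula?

C15H24NO+

Heavy atoms from the SMILES: 15 C, 1 N, 1 O.
Implicit hydrogens by atom environment:
  5 × C (aromatic): 1 H each → 5
  3 × C: 3 H each → 9
  3 × C: 2 H each → 6
  2 × C: 1 H each → 2
  1 × C: no H
  1 × C (aromatic): no H
  1 × N (charge +1): 1 H
  1 × O: 1 H
  Total hydrogens = 24.
Net charge +1.
Molecular formula: C15H24NO+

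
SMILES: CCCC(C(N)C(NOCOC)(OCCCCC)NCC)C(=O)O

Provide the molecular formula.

Heavy atoms from the SMILES: 16 C, 3 N, 5 O.
Implicit hydrogens by atom environment:
  8 × C: 2 H each → 16
  4 × C: 3 H each → 12
  4 × O: no H
  2 × C: 1 H each → 2
  2 × C: no H
  2 × N: 1 H each → 2
  1 × N: 2 H
  1 × O: 1 H
  Total hydrogens = 35.
Molecular formula: C16H35N3O5

C16H35N3O5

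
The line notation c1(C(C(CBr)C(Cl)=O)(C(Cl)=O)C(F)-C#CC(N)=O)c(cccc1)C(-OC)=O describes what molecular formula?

Heavy atoms from the SMILES: 1 Br, 17 C, 2 Cl, 1 F, 1 N, 5 O.
Implicit hydrogens by atom environment:
  7 × C: no H
  5 × O: no H
  4 × C (aromatic): 1 H each → 4
  2 × C: 1 H each → 2
  2 × C (aromatic): no H
  2 × Cl: no H
  1 × Br: no H
  1 × C: 3 H
  1 × C: 2 H
  1 × F: no H
  1 × N: 2 H
  Total hydrogens = 13.
Molecular formula: C17H13BrCl2FNO5

C17H13BrCl2FNO5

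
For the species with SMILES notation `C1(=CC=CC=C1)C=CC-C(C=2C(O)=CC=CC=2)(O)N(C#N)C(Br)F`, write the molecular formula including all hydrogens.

Heavy atoms from the SMILES: 1 Br, 18 C, 1 F, 2 N, 2 O.
Implicit hydrogens by atom environment:
  9 × C (aromatic): 1 H each → 9
  3 × C: 1 H each → 3
  3 × C (aromatic): no H
  2 × C: no H
  2 × N: no H
  2 × O: 1 H each → 2
  1 × Br: no H
  1 × C: 2 H
  1 × F: no H
  Total hydrogens = 16.
Molecular formula: C18H16BrFN2O2

C18H16BrFN2O2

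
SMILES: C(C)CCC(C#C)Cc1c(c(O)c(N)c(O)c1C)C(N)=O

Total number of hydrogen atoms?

Hydrogens are implicit in SMILES; fill each atom to its normal valence:
  6 × C (aromatic): no H
  4 × C: 2 H each → 8
  2 × C: 3 H each → 6
  2 × C: 1 H each → 2
  2 × C: no H
  2 × N: 2 H each → 4
  2 × O: 1 H each → 2
  1 × O: no H
  Total hydrogens = 22.

22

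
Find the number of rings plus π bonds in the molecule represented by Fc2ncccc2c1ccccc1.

Molecular formula from the SMILES: C11H8FN.
DoU = (2C + 2 + N − H − X)/2 = (2·11 + 2 + 1 − 8 − 1)/2 = 16/2 = 8.
(Structurally: 2 ring(s) + 6 π bond(s) = 8.)

8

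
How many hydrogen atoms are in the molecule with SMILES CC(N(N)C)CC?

Hydrogens are implicit in SMILES; fill each atom to its normal valence:
  3 × C: 3 H each → 9
  1 × C: 2 H
  1 × C: 1 H
  1 × N: 2 H
  1 × N: no H
  Total hydrogens = 14.

14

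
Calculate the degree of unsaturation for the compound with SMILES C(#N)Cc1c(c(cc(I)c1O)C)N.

Molecular formula from the SMILES: C9H9IN2O.
DoU = (2C + 2 + N − H − X)/2 = (2·9 + 2 + 2 − 9 − 1)/2 = 12/2 = 6.
(Structurally: 1 ring(s) + 5 π bond(s) = 6.)

6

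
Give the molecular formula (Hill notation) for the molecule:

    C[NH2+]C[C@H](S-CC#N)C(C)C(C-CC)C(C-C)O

C14H29N2OS+

Heavy atoms from the SMILES: 14 C, 2 N, 1 O, 1 S.
Implicit hydrogens by atom environment:
  5 × C: 2 H each → 10
  4 × C: 3 H each → 12
  4 × C: 1 H each → 4
  1 × C: no H
  1 × N (charge +1): 2 H
  1 × N: no H
  1 × O: 1 H
  1 × S: no H
  Total hydrogens = 29.
Net charge +1.
Molecular formula: C14H29N2OS+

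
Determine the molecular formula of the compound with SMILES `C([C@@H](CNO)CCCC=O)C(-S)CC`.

C10H21NO2S

Heavy atoms from the SMILES: 10 C, 1 N, 2 O, 1 S.
Implicit hydrogens by atom environment:
  6 × C: 2 H each → 12
  3 × C: 1 H each → 3
  1 × C: 3 H
  1 × N: 1 H
  1 × O: 1 H
  1 × O: no H
  1 × S: 1 H
  Total hydrogens = 21.
Molecular formula: C10H21NO2S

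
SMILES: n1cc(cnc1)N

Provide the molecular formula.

Heavy atoms from the SMILES: 4 C, 3 N.
Implicit hydrogens by atom environment:
  3 × C (aromatic): 1 H each → 3
  2 × N (aromatic): no H
  1 × C (aromatic): no H
  1 × N: 2 H
  Total hydrogens = 5.
Molecular formula: C4H5N3

C4H5N3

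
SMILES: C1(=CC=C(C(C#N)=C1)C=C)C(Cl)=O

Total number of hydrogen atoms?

6

Hydrogens are implicit in SMILES; fill each atom to its normal valence:
  3 × C (aromatic): 1 H each → 3
  3 × C (aromatic): no H
  2 × C: no H
  1 × C: 2 H
  1 × C: 1 H
  1 × Cl: no H
  1 × N: no H
  1 × O: no H
  Total hydrogens = 6.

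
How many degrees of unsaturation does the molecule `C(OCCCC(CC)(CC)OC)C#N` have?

2

Molecular formula from the SMILES: C11H21NO2.
DoU = (2C + 2 + N − H − X)/2 = (2·11 + 2 + 1 − 21 − 0)/2 = 4/2 = 2.
(Structurally: 0 ring(s) + 2 π bond(s) = 2.)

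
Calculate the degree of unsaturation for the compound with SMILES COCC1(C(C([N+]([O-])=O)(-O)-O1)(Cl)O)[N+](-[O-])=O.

3

Molecular formula from the SMILES: C5H7ClN2O8.
DoU = (2C + 2 + N − H − X)/2 = (2·5 + 2 + 2 − 7 − 1)/2 = 6/2 = 3.
(Structurally: 1 ring(s) + 2 π bond(s) = 3.)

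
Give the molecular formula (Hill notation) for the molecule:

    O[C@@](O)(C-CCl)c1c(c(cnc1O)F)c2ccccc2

Heavy atoms from the SMILES: 14 C, 1 Cl, 1 F, 1 N, 3 O.
Implicit hydrogens by atom environment:
  6 × C (aromatic): 1 H each → 6
  5 × C (aromatic): no H
  3 × O: 1 H each → 3
  2 × C: 2 H each → 4
  1 × C: no H
  1 × Cl: no H
  1 × F: no H
  1 × N (aromatic): no H
  Total hydrogens = 13.
Molecular formula: C14H13ClFNO3

C14H13ClFNO3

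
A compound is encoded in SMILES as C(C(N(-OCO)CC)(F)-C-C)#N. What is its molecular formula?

C7H13FN2O2

Heavy atoms from the SMILES: 7 C, 1 F, 2 N, 2 O.
Implicit hydrogens by atom environment:
  3 × C: 2 H each → 6
  2 × C: 3 H each → 6
  2 × C: no H
  2 × N: no H
  1 × F: no H
  1 × O: 1 H
  1 × O: no H
  Total hydrogens = 13.
Molecular formula: C7H13FN2O2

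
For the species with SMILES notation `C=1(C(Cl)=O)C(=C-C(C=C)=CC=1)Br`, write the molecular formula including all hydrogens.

Heavy atoms from the SMILES: 1 Br, 9 C, 1 Cl, 1 O.
Implicit hydrogens by atom environment:
  3 × C (aromatic): 1 H each → 3
  3 × C (aromatic): no H
  1 × Br: no H
  1 × C: 2 H
  1 × C: 1 H
  1 × C: no H
  1 × Cl: no H
  1 × O: no H
  Total hydrogens = 6.
Molecular formula: C9H6BrClO

C9H6BrClO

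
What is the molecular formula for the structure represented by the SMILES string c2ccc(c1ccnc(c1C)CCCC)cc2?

C16H19N

Heavy atoms from the SMILES: 16 C, 1 N.
Implicit hydrogens by atom environment:
  7 × C (aromatic): 1 H each → 7
  4 × C (aromatic): no H
  3 × C: 2 H each → 6
  2 × C: 3 H each → 6
  1 × N (aromatic): no H
  Total hydrogens = 19.
Molecular formula: C16H19N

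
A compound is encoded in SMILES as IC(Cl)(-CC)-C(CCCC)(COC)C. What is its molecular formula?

Heavy atoms from the SMILES: 11 C, 1 Cl, 1 I, 1 O.
Implicit hydrogens by atom environment:
  5 × C: 2 H each → 10
  4 × C: 3 H each → 12
  2 × C: no H
  1 × Cl: no H
  1 × I: no H
  1 × O: no H
  Total hydrogens = 22.
Molecular formula: C11H22ClIO

C11H22ClIO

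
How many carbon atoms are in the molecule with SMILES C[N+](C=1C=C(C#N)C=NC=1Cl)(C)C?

9

The symbol for carbon appears 9 times in the SMILES. (Cl is a single chlorine, not C + l.)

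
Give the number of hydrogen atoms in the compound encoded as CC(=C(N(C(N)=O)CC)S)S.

Hydrogens are implicit in SMILES; fill each atom to its normal valence:
  3 × C: no H
  2 × C: 3 H each → 6
  2 × S: 1 H each → 2
  1 × C: 2 H
  1 × N: 2 H
  1 × N: no H
  1 × O: no H
  Total hydrogens = 12.

12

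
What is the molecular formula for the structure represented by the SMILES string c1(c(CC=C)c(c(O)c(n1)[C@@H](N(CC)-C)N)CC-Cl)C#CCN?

C17H25ClN4O

Heavy atoms from the SMILES: 17 C, 1 Cl, 4 N, 1 O.
Implicit hydrogens by atom environment:
  6 × C: 2 H each → 12
  5 × C (aromatic): no H
  2 × C: 3 H each → 6
  2 × C: 1 H each → 2
  2 × C: no H
  2 × N: 2 H each → 4
  1 × Cl: no H
  1 × N (aromatic): no H
  1 × N: no H
  1 × O: 1 H
  Total hydrogens = 25.
Molecular formula: C17H25ClN4O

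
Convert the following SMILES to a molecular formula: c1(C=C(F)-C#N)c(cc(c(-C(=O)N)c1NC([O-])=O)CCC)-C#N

C15H12FN4O3-

Heavy atoms from the SMILES: 15 C, 1 F, 4 N, 3 O.
Implicit hydrogens by atom environment:
  5 × C (aromatic): no H
  5 × C: no H
  2 × C: 2 H each → 4
  2 × N: no H
  2 × O: no H
  1 × C: 3 H
  1 × C (aromatic): 1 H
  1 × C: 1 H
  1 × F: no H
  1 × N: 2 H
  1 × N: 1 H
  1 × O (charge -1): no H
  Total hydrogens = 12.
Net charge -1.
Molecular formula: C15H12FN4O3-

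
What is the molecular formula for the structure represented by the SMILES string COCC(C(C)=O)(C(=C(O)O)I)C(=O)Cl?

Heavy atoms from the SMILES: 8 C, 1 Cl, 1 I, 5 O.
Implicit hydrogens by atom environment:
  5 × C: no H
  3 × O: no H
  2 × C: 3 H each → 6
  2 × O: 1 H each → 2
  1 × C: 2 H
  1 × Cl: no H
  1 × I: no H
  Total hydrogens = 10.
Molecular formula: C8H10ClIO5

C8H10ClIO5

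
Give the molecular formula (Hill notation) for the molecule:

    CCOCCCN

C5H13NO

Heavy atoms from the SMILES: 5 C, 1 N, 1 O.
Implicit hydrogens by atom environment:
  4 × C: 2 H each → 8
  1 × C: 3 H
  1 × N: 2 H
  1 × O: no H
  Total hydrogens = 13.
Molecular formula: C5H13NO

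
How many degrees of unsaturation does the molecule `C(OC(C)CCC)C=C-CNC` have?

Molecular formula from the SMILES: C10H21NO.
DoU = (2C + 2 + N − H − X)/2 = (2·10 + 2 + 1 − 21 − 0)/2 = 2/2 = 1.
(Structurally: 0 ring(s) + 1 π bond(s) = 1.)

1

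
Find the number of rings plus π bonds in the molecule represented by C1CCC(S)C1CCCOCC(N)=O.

Molecular formula from the SMILES: C10H19NO2S.
DoU = (2C + 2 + N − H − X)/2 = (2·10 + 2 + 1 − 19 − 0)/2 = 4/2 = 2.
(Structurally: 1 ring(s) + 1 π bond(s) = 2.)

2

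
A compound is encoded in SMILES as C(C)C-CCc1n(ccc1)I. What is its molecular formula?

Heavy atoms from the SMILES: 9 C, 1 I, 1 N.
Implicit hydrogens by atom environment:
  4 × C: 2 H each → 8
  3 × C (aromatic): 1 H each → 3
  1 × C: 3 H
  1 × C (aromatic): no H
  1 × I: no H
  1 × N (aromatic): no H
  Total hydrogens = 14.
Molecular formula: C9H14IN

C9H14IN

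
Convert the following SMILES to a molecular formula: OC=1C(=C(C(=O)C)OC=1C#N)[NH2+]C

Heavy atoms from the SMILES: 8 C, 2 N, 3 O.
Implicit hydrogens by atom environment:
  4 × C (aromatic): no H
  2 × C: 3 H each → 6
  2 × C: no H
  1 × N (charge +1): 2 H
  1 × N: no H
  1 × O: 1 H
  1 × O (aromatic): no H
  1 × O: no H
  Total hydrogens = 9.
Net charge +1.
Molecular formula: C8H9N2O3+

C8H9N2O3+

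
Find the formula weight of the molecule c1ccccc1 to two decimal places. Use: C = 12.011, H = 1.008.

Molecular formula: C6H6.
M = 6×12.011 + 6×1.008 = 78.11 g/mol.

78.11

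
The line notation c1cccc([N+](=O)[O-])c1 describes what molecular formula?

C6H5NO2

Heavy atoms from the SMILES: 6 C, 1 N, 2 O.
Implicit hydrogens by atom environment:
  5 × C (aromatic): 1 H each → 5
  1 × C (aromatic): no H
  1 × N (charge +1): no H
  1 × O: no H
  1 × O (charge -1): no H
  Total hydrogens = 5.
Molecular formula: C6H5NO2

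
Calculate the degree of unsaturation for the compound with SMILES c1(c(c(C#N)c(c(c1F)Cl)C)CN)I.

Molecular formula from the SMILES: C9H7ClFIN2.
DoU = (2C + 2 + N − H − X)/2 = (2·9 + 2 + 2 − 7 − 3)/2 = 12/2 = 6.
(Structurally: 1 ring(s) + 5 π bond(s) = 6.)

6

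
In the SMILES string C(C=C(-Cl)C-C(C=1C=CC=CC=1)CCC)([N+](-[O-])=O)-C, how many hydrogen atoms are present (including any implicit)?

20

Hydrogens are implicit in SMILES; fill each atom to its normal valence:
  5 × C (aromatic): 1 H each → 5
  3 × C: 2 H each → 6
  3 × C: 1 H each → 3
  2 × C: 3 H each → 6
  1 × C: no H
  1 × C (aromatic): no H
  1 × Cl: no H
  1 × N (charge +1): no H
  1 × O: no H
  1 × O (charge -1): no H
  Total hydrogens = 20.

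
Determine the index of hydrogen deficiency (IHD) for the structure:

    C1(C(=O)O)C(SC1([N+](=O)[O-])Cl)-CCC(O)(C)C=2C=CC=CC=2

Molecular formula from the SMILES: C14H16ClNO5S.
DoU = (2C + 2 + N − H − X)/2 = (2·14 + 2 + 1 − 16 − 1)/2 = 14/2 = 7.
(Structurally: 2 ring(s) + 5 π bond(s) = 7.)

7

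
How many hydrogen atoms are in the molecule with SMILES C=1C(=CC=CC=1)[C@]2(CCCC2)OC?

16

Hydrogens are implicit in SMILES; fill each atom to its normal valence:
  5 × C (aromatic): 1 H each → 5
  4 × C: 2 H each → 8
  1 × C: 3 H
  1 × C: no H
  1 × C (aromatic): no H
  1 × O: no H
  Total hydrogens = 16.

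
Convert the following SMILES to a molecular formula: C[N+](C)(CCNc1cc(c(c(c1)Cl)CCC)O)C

C14H24ClN2O+

Heavy atoms from the SMILES: 14 C, 1 Cl, 2 N, 1 O.
Implicit hydrogens by atom environment:
  4 × C: 3 H each → 12
  4 × C: 2 H each → 8
  4 × C (aromatic): no H
  2 × C (aromatic): 1 H each → 2
  1 × Cl: no H
  1 × N: 1 H
  1 × N (charge +1): no H
  1 × O: 1 H
  Total hydrogens = 24.
Net charge +1.
Molecular formula: C14H24ClN2O+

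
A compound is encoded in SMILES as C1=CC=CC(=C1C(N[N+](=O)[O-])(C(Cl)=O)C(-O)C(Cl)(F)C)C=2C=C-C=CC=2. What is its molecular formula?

Heavy atoms from the SMILES: 17 C, 2 Cl, 1 F, 2 N, 4 O.
Implicit hydrogens by atom environment:
  9 × C (aromatic): 1 H each → 9
  3 × C: no H
  3 × C (aromatic): no H
  2 × Cl: no H
  2 × O: no H
  1 × C: 3 H
  1 × C: 1 H
  1 × F: no H
  1 × N: 1 H
  1 × N (charge +1): no H
  1 × O: 1 H
  1 × O (charge -1): no H
  Total hydrogens = 15.
Molecular formula: C17H15Cl2FN2O4

C17H15Cl2FN2O4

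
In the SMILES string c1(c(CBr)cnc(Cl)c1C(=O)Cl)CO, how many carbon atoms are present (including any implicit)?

The symbol for carbon appears 8 times in the SMILES. Lowercase c denotes aromatic carbon and counts toward C.

8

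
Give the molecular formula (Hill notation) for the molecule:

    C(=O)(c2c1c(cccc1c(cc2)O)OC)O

Heavy atoms from the SMILES: 12 C, 4 O.
Implicit hydrogens by atom environment:
  5 × C (aromatic): 1 H each → 5
  5 × C (aromatic): no H
  2 × O: 1 H each → 2
  2 × O: no H
  1 × C: 3 H
  1 × C: no H
  Total hydrogens = 10.
Molecular formula: C12H10O4

C12H10O4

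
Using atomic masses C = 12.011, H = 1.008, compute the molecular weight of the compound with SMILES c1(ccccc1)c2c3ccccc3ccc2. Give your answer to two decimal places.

Molecular formula: C16H12.
M = 16×12.011 + 12×1.008 = 204.27 g/mol.

204.27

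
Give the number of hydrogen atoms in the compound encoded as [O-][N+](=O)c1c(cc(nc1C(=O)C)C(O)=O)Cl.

Hydrogens are implicit in SMILES; fill each atom to its normal valence:
  4 × C (aromatic): no H
  3 × O: no H
  2 × C: no H
  1 × C: 3 H
  1 × C (aromatic): 1 H
  1 × Cl: no H
  1 × N (aromatic): no H
  1 × N (charge +1): no H
  1 × O: 1 H
  1 × O (charge -1): no H
  Total hydrogens = 5.

5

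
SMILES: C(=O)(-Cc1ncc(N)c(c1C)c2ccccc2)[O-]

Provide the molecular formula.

C14H13N2O2-

Heavy atoms from the SMILES: 14 C, 2 N, 2 O.
Implicit hydrogens by atom environment:
  6 × C (aromatic): 1 H each → 6
  5 × C (aromatic): no H
  1 × C: 3 H
  1 × C: 2 H
  1 × C: no H
  1 × N: 2 H
  1 × N (aromatic): no H
  1 × O: no H
  1 × O (charge -1): no H
  Total hydrogens = 13.
Net charge -1.
Molecular formula: C14H13N2O2-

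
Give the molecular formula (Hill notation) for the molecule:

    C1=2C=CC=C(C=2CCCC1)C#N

C11H11N

Heavy atoms from the SMILES: 11 C, 1 N.
Implicit hydrogens by atom environment:
  4 × C: 2 H each → 8
  3 × C (aromatic): 1 H each → 3
  3 × C (aromatic): no H
  1 × C: no H
  1 × N: no H
  Total hydrogens = 11.
Molecular formula: C11H11N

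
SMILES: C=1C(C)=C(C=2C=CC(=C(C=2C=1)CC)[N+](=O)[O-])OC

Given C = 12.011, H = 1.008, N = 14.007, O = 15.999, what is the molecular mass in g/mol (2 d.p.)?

Molecular formula: C14H15NO3.
M = 14×12.011 + 15×1.008 + 1×14.007 + 3×15.999 = 245.28 g/mol.

245.28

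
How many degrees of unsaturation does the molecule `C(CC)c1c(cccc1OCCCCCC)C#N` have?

Molecular formula from the SMILES: C16H23NO.
DoU = (2C + 2 + N − H − X)/2 = (2·16 + 2 + 1 − 23 − 0)/2 = 12/2 = 6.
(Structurally: 1 ring(s) + 5 π bond(s) = 6.)

6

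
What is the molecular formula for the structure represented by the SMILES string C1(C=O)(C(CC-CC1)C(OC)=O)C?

C10H16O3

Heavy atoms from the SMILES: 10 C, 3 O.
Implicit hydrogens by atom environment:
  4 × C: 2 H each → 8
  3 × O: no H
  2 × C: 3 H each → 6
  2 × C: 1 H each → 2
  2 × C: no H
  Total hydrogens = 16.
Molecular formula: C10H16O3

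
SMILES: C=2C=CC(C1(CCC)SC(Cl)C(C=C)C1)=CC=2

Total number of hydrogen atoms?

19

Hydrogens are implicit in SMILES; fill each atom to its normal valence:
  5 × C (aromatic): 1 H each → 5
  4 × C: 2 H each → 8
  3 × C: 1 H each → 3
  1 × C: 3 H
  1 × C: no H
  1 × C (aromatic): no H
  1 × Cl: no H
  1 × S: no H
  Total hydrogens = 19.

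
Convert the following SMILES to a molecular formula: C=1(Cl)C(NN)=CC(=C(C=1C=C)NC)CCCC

C13H20ClN3

Heavy atoms from the SMILES: 13 C, 1 Cl, 3 N.
Implicit hydrogens by atom environment:
  5 × C (aromatic): no H
  4 × C: 2 H each → 8
  2 × C: 3 H each → 6
  2 × N: 1 H each → 2
  1 × C (aromatic): 1 H
  1 × C: 1 H
  1 × Cl: no H
  1 × N: 2 H
  Total hydrogens = 20.
Molecular formula: C13H20ClN3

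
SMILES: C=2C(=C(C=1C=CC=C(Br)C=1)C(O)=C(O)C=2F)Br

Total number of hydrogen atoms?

7

Hydrogens are implicit in SMILES; fill each atom to its normal valence:
  7 × C (aromatic): no H
  5 × C (aromatic): 1 H each → 5
  2 × Br: no H
  2 × O: 1 H each → 2
  1 × F: no H
  Total hydrogens = 7.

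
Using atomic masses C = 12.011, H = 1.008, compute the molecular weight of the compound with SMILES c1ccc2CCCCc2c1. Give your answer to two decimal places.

Molecular formula: C10H12.
M = 10×12.011 + 12×1.008 = 132.21 g/mol.

132.21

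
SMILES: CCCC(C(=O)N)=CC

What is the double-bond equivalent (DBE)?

Molecular formula from the SMILES: C7H13NO.
DoU = (2C + 2 + N − H − X)/2 = (2·7 + 2 + 1 − 13 − 0)/2 = 4/2 = 2.
(Structurally: 0 ring(s) + 2 π bond(s) = 2.)

2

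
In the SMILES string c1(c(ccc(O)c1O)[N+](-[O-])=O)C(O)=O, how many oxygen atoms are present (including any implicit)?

The symbol for oxygen appears 6 times in the SMILES.

6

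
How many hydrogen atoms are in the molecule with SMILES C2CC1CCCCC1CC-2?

Hydrogens are implicit in SMILES; fill each atom to its normal valence:
  8 × C: 2 H each → 16
  2 × C: 1 H each → 2
  Total hydrogens = 18.

18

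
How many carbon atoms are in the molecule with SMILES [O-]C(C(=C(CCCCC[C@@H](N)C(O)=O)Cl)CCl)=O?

The symbol for carbon appears 11 times in the SMILES. (Cl is a single chlorine, not C + l.)

11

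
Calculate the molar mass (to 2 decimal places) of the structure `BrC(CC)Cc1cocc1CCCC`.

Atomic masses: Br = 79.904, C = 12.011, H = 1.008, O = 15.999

Molecular formula: C12H19BrO.
M = 1×79.904 + 12×12.011 + 19×1.008 + 1×15.999 = 259.19 g/mol.

259.19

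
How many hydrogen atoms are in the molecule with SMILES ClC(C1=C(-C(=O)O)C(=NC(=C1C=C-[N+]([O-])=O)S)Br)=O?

Hydrogens are implicit in SMILES; fill each atom to its normal valence:
  5 × C (aromatic): no H
  3 × O: no H
  2 × C: 1 H each → 2
  2 × C: no H
  1 × Br: no H
  1 × Cl: no H
  1 × N (aromatic): no H
  1 × N (charge +1): no H
  1 × O: 1 H
  1 × O (charge -1): no H
  1 × S: 1 H
  Total hydrogens = 4.

4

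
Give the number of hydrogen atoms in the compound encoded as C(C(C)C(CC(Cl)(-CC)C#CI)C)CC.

Hydrogens are implicit in SMILES; fill each atom to its normal valence:
  4 × C: 3 H each → 12
  4 × C: 2 H each → 8
  3 × C: no H
  2 × C: 1 H each → 2
  1 × Cl: no H
  1 × I: no H
  Total hydrogens = 22.

22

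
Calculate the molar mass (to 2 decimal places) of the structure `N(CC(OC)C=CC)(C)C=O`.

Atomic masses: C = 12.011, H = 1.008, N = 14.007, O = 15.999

Molecular formula: C8H15NO2.
M = 8×12.011 + 15×1.008 + 1×14.007 + 2×15.999 = 157.21 g/mol.

157.21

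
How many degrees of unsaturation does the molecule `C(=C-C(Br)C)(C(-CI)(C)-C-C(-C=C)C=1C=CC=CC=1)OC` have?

6

Molecular formula from the SMILES: C18H24BrIO.
DoU = (2C + 2 + N − H − X)/2 = (2·18 + 2 + 0 − 24 − 2)/2 = 12/2 = 6.
(Structurally: 1 ring(s) + 5 π bond(s) = 6.)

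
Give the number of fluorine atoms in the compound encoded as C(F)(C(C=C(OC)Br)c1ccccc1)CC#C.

1

The symbol for fluorine appears 1 time in the SMILES.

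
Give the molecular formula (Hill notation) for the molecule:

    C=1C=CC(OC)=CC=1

Heavy atoms from the SMILES: 7 C, 1 O.
Implicit hydrogens by atom environment:
  5 × C (aromatic): 1 H each → 5
  1 × C: 3 H
  1 × C (aromatic): no H
  1 × O: no H
  Total hydrogens = 8.
Molecular formula: C7H8O

C7H8O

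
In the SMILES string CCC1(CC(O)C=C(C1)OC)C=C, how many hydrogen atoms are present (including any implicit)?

18

Hydrogens are implicit in SMILES; fill each atom to its normal valence:
  4 × C: 2 H each → 8
  3 × C: 1 H each → 3
  2 × C: 3 H each → 6
  2 × C: no H
  1 × O: 1 H
  1 × O: no H
  Total hydrogens = 18.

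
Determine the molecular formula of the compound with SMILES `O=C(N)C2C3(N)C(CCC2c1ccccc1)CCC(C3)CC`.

Heavy atoms from the SMILES: 19 C, 2 N, 1 O.
Implicit hydrogens by atom environment:
  6 × C: 2 H each → 12
  5 × C (aromatic): 1 H each → 5
  4 × C: 1 H each → 4
  2 × C: no H
  2 × N: 2 H each → 4
  1 × C: 3 H
  1 × C (aromatic): no H
  1 × O: no H
  Total hydrogens = 28.
Molecular formula: C19H28N2O

C19H28N2O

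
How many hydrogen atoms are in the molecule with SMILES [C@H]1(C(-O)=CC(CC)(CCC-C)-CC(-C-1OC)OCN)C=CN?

32

Hydrogens are implicit in SMILES; fill each atom to its normal valence:
  6 × C: 2 H each → 12
  6 × C: 1 H each → 6
  3 × C: 3 H each → 9
  2 × C: no H
  2 × N: 2 H each → 4
  2 × O: no H
  1 × O: 1 H
  Total hydrogens = 32.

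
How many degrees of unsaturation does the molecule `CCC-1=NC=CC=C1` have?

4

Molecular formula from the SMILES: C7H9N.
DoU = (2C + 2 + N − H − X)/2 = (2·7 + 2 + 1 − 9 − 0)/2 = 8/2 = 4.
(Structurally: 1 ring(s) + 3 π bond(s) = 4.)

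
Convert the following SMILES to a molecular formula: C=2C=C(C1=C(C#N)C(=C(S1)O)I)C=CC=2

C11H6INOS

Heavy atoms from the SMILES: 11 C, 1 I, 1 N, 1 O, 1 S.
Implicit hydrogens by atom environment:
  5 × C (aromatic): 1 H each → 5
  5 × C (aromatic): no H
  1 × C: no H
  1 × I: no H
  1 × N: no H
  1 × O: 1 H
  1 × S (aromatic): no H
  Total hydrogens = 6.
Molecular formula: C11H6INOS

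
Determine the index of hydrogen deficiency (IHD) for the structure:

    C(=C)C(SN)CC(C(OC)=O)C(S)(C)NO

Molecular formula from the SMILES: C9H18N2O3S2.
DoU = (2C + 2 + N − H − X)/2 = (2·9 + 2 + 2 − 18 − 0)/2 = 4/2 = 2.
(Structurally: 0 ring(s) + 2 π bond(s) = 2.)

2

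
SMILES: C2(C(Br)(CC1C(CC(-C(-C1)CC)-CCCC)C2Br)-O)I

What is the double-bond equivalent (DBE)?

2

Molecular formula from the SMILES: C16H27Br2IO.
DoU = (2C + 2 + N − H − X)/2 = (2·16 + 2 + 0 − 27 − 3)/2 = 4/2 = 2.
(Structurally: 2 ring(s) + 0 π bond(s) = 2.)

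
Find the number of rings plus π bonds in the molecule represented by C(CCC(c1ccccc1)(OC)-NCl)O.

4

Molecular formula from the SMILES: C11H16ClNO2.
DoU = (2C + 2 + N − H − X)/2 = (2·11 + 2 + 1 − 16 − 1)/2 = 8/2 = 4.
(Structurally: 1 ring(s) + 3 π bond(s) = 4.)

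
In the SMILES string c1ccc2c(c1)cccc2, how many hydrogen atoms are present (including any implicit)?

Hydrogens are implicit in SMILES; fill each atom to its normal valence:
  8 × C (aromatic): 1 H each → 8
  2 × C (aromatic): no H
  Total hydrogens = 8.

8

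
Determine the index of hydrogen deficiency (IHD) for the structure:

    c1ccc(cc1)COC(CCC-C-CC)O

4

Molecular formula from the SMILES: C14H22O2.
DoU = (2C + 2 + N − H − X)/2 = (2·14 + 2 + 0 − 22 − 0)/2 = 8/2 = 4.
(Structurally: 1 ring(s) + 3 π bond(s) = 4.)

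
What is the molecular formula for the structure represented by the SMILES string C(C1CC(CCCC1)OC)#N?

Heavy atoms from the SMILES: 9 C, 1 N, 1 O.
Implicit hydrogens by atom environment:
  5 × C: 2 H each → 10
  2 × C: 1 H each → 2
  1 × C: 3 H
  1 × C: no H
  1 × N: no H
  1 × O: no H
  Total hydrogens = 15.
Molecular formula: C9H15NO

C9H15NO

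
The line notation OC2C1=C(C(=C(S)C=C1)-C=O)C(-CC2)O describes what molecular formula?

C11H12O3S

Heavy atoms from the SMILES: 11 C, 3 O, 1 S.
Implicit hydrogens by atom environment:
  4 × C (aromatic): no H
  3 × C: 1 H each → 3
  2 × C: 2 H each → 4
  2 × C (aromatic): 1 H each → 2
  2 × O: 1 H each → 2
  1 × O: no H
  1 × S: 1 H
  Total hydrogens = 12.
Molecular formula: C11H12O3S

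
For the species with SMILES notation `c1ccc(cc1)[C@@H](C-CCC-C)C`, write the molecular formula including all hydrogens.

Heavy atoms from the SMILES: 13 C.
Implicit hydrogens by atom environment:
  5 × C (aromatic): 1 H each → 5
  4 × C: 2 H each → 8
  2 × C: 3 H each → 6
  1 × C: 1 H
  1 × C (aromatic): no H
  Total hydrogens = 20.
Molecular formula: C13H20

C13H20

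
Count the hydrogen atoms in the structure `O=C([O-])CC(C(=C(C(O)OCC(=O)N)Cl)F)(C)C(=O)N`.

Hydrogens are implicit in SMILES; fill each atom to its normal valence:
  6 × C: no H
  4 × O: no H
  2 × C: 2 H each → 4
  2 × N: 2 H each → 4
  1 × C: 3 H
  1 × C: 1 H
  1 × Cl: no H
  1 × F: no H
  1 × O: 1 H
  1 × O (charge -1): no H
  Total hydrogens = 13.

13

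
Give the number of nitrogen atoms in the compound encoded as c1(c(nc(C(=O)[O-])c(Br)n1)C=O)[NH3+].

3

The symbol for nitrogen appears 3 times in the SMILES.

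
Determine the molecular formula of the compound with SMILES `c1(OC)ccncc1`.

Heavy atoms from the SMILES: 6 C, 1 N, 1 O.
Implicit hydrogens by atom environment:
  4 × C (aromatic): 1 H each → 4
  1 × C: 3 H
  1 × C (aromatic): no H
  1 × N (aromatic): no H
  1 × O: no H
  Total hydrogens = 7.
Molecular formula: C6H7NO

C6H7NO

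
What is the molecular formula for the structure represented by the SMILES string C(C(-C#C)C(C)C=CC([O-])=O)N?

C9H12NO2-

Heavy atoms from the SMILES: 9 C, 1 N, 2 O.
Implicit hydrogens by atom environment:
  5 × C: 1 H each → 5
  2 × C: no H
  1 × C: 3 H
  1 × C: 2 H
  1 × N: 2 H
  1 × O: no H
  1 × O (charge -1): no H
  Total hydrogens = 12.
Net charge -1.
Molecular formula: C9H12NO2-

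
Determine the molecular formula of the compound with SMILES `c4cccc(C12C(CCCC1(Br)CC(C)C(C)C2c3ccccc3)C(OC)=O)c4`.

Heavy atoms from the SMILES: 1 Br, 26 C, 2 O.
Implicit hydrogens by atom environment:
  10 × C (aromatic): 1 H each → 10
  4 × C: 2 H each → 8
  4 × C: 1 H each → 4
  3 × C: 3 H each → 9
  3 × C: no H
  2 × C (aromatic): no H
  2 × O: no H
  1 × Br: no H
  Total hydrogens = 31.
Molecular formula: C26H31BrO2

C26H31BrO2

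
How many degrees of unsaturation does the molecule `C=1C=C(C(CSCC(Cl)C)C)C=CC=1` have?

Molecular formula from the SMILES: C12H17ClS.
DoU = (2C + 2 + N − H − X)/2 = (2·12 + 2 + 0 − 17 − 1)/2 = 8/2 = 4.
(Structurally: 1 ring(s) + 3 π bond(s) = 4.)

4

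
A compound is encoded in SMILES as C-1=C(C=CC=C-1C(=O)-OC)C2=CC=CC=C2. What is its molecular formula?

C14H12O2

Heavy atoms from the SMILES: 14 C, 2 O.
Implicit hydrogens by atom environment:
  9 × C (aromatic): 1 H each → 9
  3 × C (aromatic): no H
  2 × O: no H
  1 × C: 3 H
  1 × C: no H
  Total hydrogens = 12.
Molecular formula: C14H12O2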